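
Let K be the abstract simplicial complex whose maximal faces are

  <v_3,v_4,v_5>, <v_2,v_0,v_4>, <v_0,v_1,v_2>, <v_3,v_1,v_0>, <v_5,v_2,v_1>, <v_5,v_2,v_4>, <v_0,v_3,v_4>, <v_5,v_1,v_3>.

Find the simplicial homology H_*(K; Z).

Take the total order v_0 < v_1 < v_2 < v_3 < v_4 < v_5 on the vertex set. Then K (dimension 2) consists of the simplices:

  0-simplices (6): [v_0], [v_1], [v_2], [v_3], [v_4], [v_5]
  1-simplices (12): [v_0,v_1], [v_0,v_2], [v_0,v_3], [v_0,v_4], [v_1,v_2], [v_1,v_3], [v_1,v_5], [v_2,v_4], [v_2,v_5], [v_3,v_4], [v_3,v_5], [v_4,v_5]
  2-simplices (8): [v_0,v_1,v_2], [v_0,v_1,v_3], [v_0,v_2,v_4], [v_0,v_3,v_4], [v_1,v_2,v_5], [v_1,v_3,v_5], [v_2,v_4,v_5], [v_3,v_4,v_5]

so the chain groups are C_0 ≅ Z^6, C_1 ≅ Z^12, C_2 ≅ Z^8.

The boundary map ∂_1: C_1 → C_0 maps an edge to its endpoints' difference, ∂[p,q] = q − p.
This gives a 6×12 integer matrix of rank 5; reducing to Smith normal form yields diagonal entries (1,1,1,1,1).

The boundary map ∂_2: C_2 → C_1 acts by ∂[p,q,r] = [q,r] − [p,r] + [p,q]. For instance
  ∂[v_1,v_3,v_5] = [v_3,v_5] − [v_1,v_5] + [v_1,v_3],
  ∂[v_0,v_2,v_4] = [v_2,v_4] − [v_0,v_4] + [v_0,v_2].
As a 12×8 matrix over Z this has rank 7, with invariant factors (1,1,1,1,1,1,1).

Reading off H_k = ker ∂_k / im ∂_{k+1}:

  H_0: rank C_0 − rank ∂_1 = 6 − 5 = 1, and the invariant factors of ∂_1 are all 1, so H_0 = Z.
  H_1: rank ker ∂_1 − rank ∂_2 = (12 − 5) − 7 = 0, and the invariant factors of ∂_2 are all 1, so H_1 = 0.
  H_2: rank ker ∂_2 − rank ∂_3 = (8 − 7) − 0 = 1, and there is no ∂_3, so H_2 = Z.

(K is a triangulation of the 2-sphere S^2.)

H_0 ≅ Z,  H_1 = 0,  H_2 ≅ Z.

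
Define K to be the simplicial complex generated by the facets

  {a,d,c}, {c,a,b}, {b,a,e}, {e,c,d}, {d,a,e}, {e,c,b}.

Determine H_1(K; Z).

H_1 ≅ 0.

Order the vertices as a < b < c < d < e. Listing each simplex with vertices in this order, K has dimension 2 with simplices:

  0-simplices (5): a, b, c, d, e
  1-simplices (9): ab, ac, ad, ae, bc, be, cd, ce, de
  2-simplices (6): abc, abe, acd, ade, bce, cde

Hence C_0 ≅ Z^5, C_1 ≅ Z^9, C_2 ≅ Z^6.

The boundary map ∂_1: C_1 → C_0 maps an edge to its endpoints' difference, ∂[p,q] = q − p. For instance
  ∂ac = c − a.
The 5×9 boundary matrix has rank 4 and Smith normal form diag(1,1,1,1).

The boundary map ∂_2: C_2 → C_1 maps a triangle to the signed sum of its edges. For instance
  ∂abc = bc − ac + ab,
  ∂abe = be − ae + ab.
The 9×6 boundary matrix has rank 5 and Smith normal form diag(1,1,1,1,1).

Computing H_k = (kernel of ∂_k) / (image of ∂_{k+1}):

  H_1: rank ker ∂_1 − rank ∂_2 = (9 − 4) − 5 = 0, and the invariant factors of ∂_2 are all 1, so H_1 ≅ 0.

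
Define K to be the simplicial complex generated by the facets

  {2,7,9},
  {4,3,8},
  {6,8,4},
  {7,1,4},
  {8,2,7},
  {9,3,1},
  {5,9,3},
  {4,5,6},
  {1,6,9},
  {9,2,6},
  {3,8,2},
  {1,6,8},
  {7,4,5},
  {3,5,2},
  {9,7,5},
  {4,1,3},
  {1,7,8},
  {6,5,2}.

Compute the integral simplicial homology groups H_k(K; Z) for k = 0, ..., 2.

Take the total order 1 < 2 < 3 < 4 < 5 < 6 < 7 < 8 < 9 on the vertex set. Then K (dimension 2) consists of the simplices:

  0-simplices (9): [1], [2], [3], [4], [5], [6], [7], [8], [9]
  1-simplices (27): (27 of them)
  2-simplices (18): [1,3,4], [1,3,9], [1,4,7], [1,6,8], [1,6,9], [1,7,8], [2,3,5], [2,3,8], [2,5,6], [2,6,9], [2,7,8], [2,7,9], [3,4,8], [3,5,9], [4,5,6], [4,5,7], [4,6,8], [5,7,9]

Hence C_0 ≅ Z^9, C_1 ≅ Z^27, C_2 ≅ Z^18.

∂_1: C_1 → C_0 is given by ∂[p,q] = [q] − [p]. For instance
  ∂[4,6] = [6] − [4].
This gives a 9×27 integer matrix of rank 8; reducing to Smith normal form yields diagonal entries (1,1,1,1,1,1,1,1).

The boundary map ∂_2: C_2 → C_1 sends each 2-simplex [p,q,r] to [q,r] − [p,r] + [p,q]. For instance
  ∂[2,3,8] = [3,8] − [2,8] + [2,3],
  ∂[2,6,9] = [6,9] − [2,9] + [2,6].
The 27×18 boundary matrix has rank 18 and Smith normal form diag(1,1,1,1,1,1,1,1,1,1,1,1,1,1,1,1,1,2).

Reading off H_k = ker ∂_k / im ∂_{k+1}:

  H_0: rank C_0 − rank ∂_1 = 9 − 8 = 1, and the invariant factors of ∂_1 are all 1, so H_0 = Z.
  H_1: rank ker ∂_1 − rank ∂_2 = (27 − 8) − 18 = 1, and ∂_2 has invariant factor 2 > 1, so H_1 = Z ⊕ Z/2Z.
  H_2: rank ker ∂_2 − rank ∂_3 = (18 − 18) − 0 = 0, and there is no ∂_3, so H_2 = 0.

H_0 ≅ Z,  H_1 ≅ Z ⊕ Z/2Z,  H_2 = 0.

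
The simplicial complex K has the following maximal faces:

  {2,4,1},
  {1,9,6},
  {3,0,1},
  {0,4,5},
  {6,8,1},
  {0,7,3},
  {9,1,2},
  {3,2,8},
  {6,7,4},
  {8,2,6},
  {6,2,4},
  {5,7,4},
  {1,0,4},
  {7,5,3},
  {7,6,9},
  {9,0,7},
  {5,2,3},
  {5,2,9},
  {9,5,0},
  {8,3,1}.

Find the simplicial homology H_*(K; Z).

Fix the vertex order 0 < 1 < 2 < 3 < 4 < 5 < 6 < 7 < 8 < 9 and write every simplex with vertices in increasing order. Then dim K = 2 and the simplices of K are:

  0-simplices (10): [0], [1], [2], [3], [4], [5], [6], [7], [8], [9]
  1-simplices (30): (30 of them)
  2-simplices (20): (20 of them)

giving chain groups C_0 ≅ Z^10, C_1 ≅ Z^30, C_2 ≅ Z^20.

Boundary ∂_1: C_1 → C_0 is given by ∂[p,q] = [q] − [p].
The resulting 10×30 matrix has rank 9, and its Smith normal form has invariant factors (1,1,1,1,1,1,1,1,1).

The boundary map ∂_2: C_2 → C_1 sends each 2-simplex [p,q,r] to [q,r] − [p,r] + [p,q]. For instance
  ∂[0,7,9] = [7,9] − [0,9] + [0,7],
  ∂[4,5,7] = [5,7] − [4,7] + [4,5].
As a 30×20 matrix over Z this has rank 20, with invariant factors (1,1,1,1,1,1,1,1,1,1,1,1,1,1,1,1,1,1,1,2).

From H_k ≅ ker(∂_k) / im(∂_{k+1}) we obtain:

  H_0: rank C_0 − rank ∂_1 = 10 − 9 = 1, and the invariant factors of ∂_1 are all 1, so H_0 = Z.
  H_1: rank ker ∂_1 − rank ∂_2 = (30 − 9) − 20 = 1, and ∂_2 has invariant factor 2 > 1, so H_1 = Z ⊕ Z/2.
  H_2: rank ker ∂_2 − rank ∂_3 = (20 − 20) − 0 = 0, and there is no ∂_3, so H_2 = 0.

As a check, the Euler characteristic is 10 − 30 + 20 = 0, which agrees with 1 − 1 + 0 = 0.

H_0 ≅ Z,  H_1 ≅ Z ⊕ Z/2,  H_2 = 0.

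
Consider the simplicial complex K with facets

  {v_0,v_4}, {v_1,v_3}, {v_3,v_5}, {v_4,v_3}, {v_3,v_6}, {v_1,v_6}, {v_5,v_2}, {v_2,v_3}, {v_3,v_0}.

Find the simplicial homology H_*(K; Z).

H_0 = Z,  H_1 = Z^3.

Order the vertices as v_0 < v_1 < v_2 < v_3 < v_4 < v_5 < v_6. Listing each simplex with vertices in this order, K has dimension 1 with simplices:

  0-simplices (7): [v_0], [v_1], [v_2], [v_3], [v_4], [v_5], [v_6]
  1-simplices (9): [v_0,v_3], [v_0,v_4], [v_1,v_3], [v_1,v_6], [v_2,v_3], [v_2,v_5], [v_3,v_4], [v_3,v_5], [v_3,v_6]

Hence C_0 ≅ Z^7, C_1 ≅ Z^9.

Boundary ∂_1: C_1 → C_0 sends each edge [p,q] (with p < q) to q − p. For instance
  ∂[v_1,v_6] = [v_6] − [v_1].
The resulting 7×9 matrix has rank 6, and its Smith normal form has invariant factors (1,1,1,1,1,1).

Computing H_k = (kernel of ∂_k) / (image of ∂_{k+1}):

  H_0: rank C_0 − rank ∂_1 = 7 − 6 = 1, and the invariant factors of ∂_1 are all 1, so H_0 ≅ Z.
  H_1: rank ker ∂_1 − rank ∂_2 = (9 − 6) − 0 = 3, and there is no ∂_2, so H_1 ≅ Z^3.

As a check, the Euler characteristic is 7 − 9 = -2, which agrees with 1 − 3 = -2.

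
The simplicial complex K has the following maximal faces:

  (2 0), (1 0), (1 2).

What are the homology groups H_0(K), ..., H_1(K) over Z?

K has 3 vertices, 3 edges.
rank ∂_0 = 0, rank ∂_1 = 2 ⇒ b_0 = 3 − 0 − 2 = 1; all invariant factors of ∂_1 are 1 so no torsion. So H_0 ≅ Z.
rank ∂_1 = 2, rank ∂_2 = 0 ⇒ b_1 = 3 − 2 − 0 = 1. So H_1 ≅ Z.

H_0 = Z,  H_1 = Z.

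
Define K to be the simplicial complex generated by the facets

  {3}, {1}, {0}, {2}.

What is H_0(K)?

Fix the vertex order 0 < 1 < 2 < 3 and write every simplex with vertices in increasing order. Then dim K = 0 and the simplices of K are:

  0-simplices (4): [0], [1], [2], [3]

giving chain groups C_0 ≅ Z^4.

Now H_k = ker ∂_k / im ∂_{k+1}, so:

  H_0: rank C_0 − rank ∂_1 = 4 − 0 = 4, and there is no ∂_1, so H_0 ≅ Z^4.

H_0 ≅ Z^4.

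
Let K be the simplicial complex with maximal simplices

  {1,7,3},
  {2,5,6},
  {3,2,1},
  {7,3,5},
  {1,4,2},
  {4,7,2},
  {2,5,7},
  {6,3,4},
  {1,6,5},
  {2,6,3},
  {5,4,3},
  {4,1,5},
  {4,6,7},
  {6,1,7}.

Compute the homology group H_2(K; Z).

H_2 ≅ Z.

Take the total order 1 < 2 < 3 < 4 < 5 < 6 < 7 on the vertex set. Then K (dimension 2) consists of the simplices:

  0-simplices (7): [1], [2], [3], [4], [5], [6], [7]
  1-simplices (21): [1,2], [1,3], [1,4], [1,5], [1,6], [1,7], [2,3], [2,4], [2,5], [2,6], [2,7], [3,4], [3,5], [3,6], [3,7], [4,5], [4,6], [4,7], [5,6], [5,7], [6,7]
  2-simplices (14): [1,2,3], [1,2,4], [1,3,7], [1,4,5], [1,5,6], [1,6,7], [2,3,6], [2,4,7], [2,5,6], [2,5,7], [3,4,5], [3,4,6], [3,5,7], [4,6,7]

Hence C_0 ≅ Z^7, C_1 ≅ Z^21, C_2 ≅ Z^14.

∂_1: C_1 → C_0 maps an edge to its endpoints' difference, ∂[p,q] = q − p. For instance
  ∂[1,2] = [2] − [1].
As a 7×21 matrix over Z this has rank 6, with invariant factors (1,1,1,1,1,1).

The boundary map ∂_2: C_2 → C_1 sends each 2-simplex [p,q,r] to [q,r] − [p,r] + [p,q]. For instance
  ∂[3,4,5] = [4,5] − [3,5] + [3,4],
  ∂[1,6,7] = [6,7] − [1,7] + [1,6].
The 21×14 boundary matrix has rank 13 and Smith normal form diag(1,1,1,1,1,1,1,1,1,1,1,1,1).

Computing H_k = (kernel of ∂_k) / (image of ∂_{k+1}):

  H_2: rank ker ∂_2 − rank ∂_3 = (14 − 13) − 0 = 1, and there is no ∂_3, so H_2 = Z.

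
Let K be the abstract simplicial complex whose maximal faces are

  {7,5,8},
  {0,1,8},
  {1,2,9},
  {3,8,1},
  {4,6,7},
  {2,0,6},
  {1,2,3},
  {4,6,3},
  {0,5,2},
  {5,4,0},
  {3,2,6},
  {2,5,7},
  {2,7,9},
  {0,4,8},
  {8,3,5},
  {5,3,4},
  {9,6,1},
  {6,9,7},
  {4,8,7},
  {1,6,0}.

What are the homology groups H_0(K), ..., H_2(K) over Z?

H_0 ≅ Z,  H_1 ≅ Z × Z/2,  H_2 = 0.

We work with the vertex ordering 0 < 1 < 2 < 3 < 4 < 5 < 6 < 7 < 8 < 9. The simplices of K, each written with vertices in increasing order, are:

  0-simplices (10): [0], [1], [2], [3], [4], [5], [6], [7], [8], [9]
  1-simplices (30): (30 of them)
  2-simplices (20): (20 of them)

Hence C_0 ≅ Z^10, C_1 ≅ Z^30, C_2 ≅ Z^20.

∂_1: C_1 → C_0 is given by ∂[p,q] = [q] − [p].
The resulting 10×30 matrix has rank 9, and its Smith normal form has invariant factors (1,1,1,1,1,1,1,1,1).

∂_2: C_2 → C_1 maps a triangle to the signed sum of its edges. For instance
  ∂[3,4,6] = [4,6] − [3,6] + [3,4],
  ∂[5,7,8] = [7,8] − [5,8] + [5,7].
This gives a 30×20 integer matrix of rank 20; reducing to Smith normal form yields diagonal entries (1,1,1,1,1,1,1,1,1,1,1,1,1,1,1,1,1,1,1,2).

Reading off H_k = ker ∂_k / im ∂_{k+1}:

  H_0: rank C_0 − rank ∂_1 = 10 − 9 = 1, and the invariant factors of ∂_1 are all 1, so H_0 = Z.
  H_1: rank ker ∂_1 − rank ∂_2 = (30 − 9) − 20 = 1, and ∂_2 has invariant factor 2 > 1, so H_1 = Z × Z/2.
  H_2: rank ker ∂_2 − rank ∂_3 = (20 − 20) − 0 = 0, and there is no ∂_3, so H_2 = 0.

As a check, the Euler characteristic is 10 − 30 + 20 = 0, which agrees with 1 − 1 + 0 = 0.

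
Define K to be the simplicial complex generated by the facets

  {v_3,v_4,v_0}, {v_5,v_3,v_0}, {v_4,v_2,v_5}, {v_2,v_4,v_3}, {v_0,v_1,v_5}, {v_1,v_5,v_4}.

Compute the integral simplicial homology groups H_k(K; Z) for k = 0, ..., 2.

We work with the vertex ordering v_0 < v_1 < v_2 < v_3 < v_4 < v_5. The simplices of K, each written with vertices in increasing order, are:

  0-simplices (6): [v_0], [v_1], [v_2], [v_3], [v_4], [v_5]
  1-simplices (12): [v_0,v_1], [v_0,v_3], [v_0,v_4], [v_0,v_5], [v_1,v_4], [v_1,v_5], [v_2,v_3], [v_2,v_4], [v_2,v_5], [v_3,v_4], [v_3,v_5], [v_4,v_5]
  2-simplices (6): [v_0,v_1,v_5], [v_0,v_3,v_4], [v_0,v_3,v_5], [v_1,v_4,v_5], [v_2,v_3,v_4], [v_2,v_4,v_5]

so the chain groups are C_0 ≅ Z^6, C_1 ≅ Z^12, C_2 ≅ Z^6.

∂_1: C_1 → C_0 maps an edge to its endpoints' difference, ∂[p,q] = q − p.
The 6×12 boundary matrix has rank 5 and Smith normal form diag(1,1,1,1,1).

The boundary map ∂_2: C_2 → C_1 sends each 2-simplex [p,q,r] to [q,r] − [p,r] + [p,q]. For instance
  ∂[v_0,v_1,v_5] = [v_1,v_5] − [v_0,v_5] + [v_0,v_1],
  ∂[v_0,v_3,v_5] = [v_3,v_5] − [v_0,v_5] + [v_0,v_3].
The 12×6 boundary matrix has rank 6 and Smith normal form diag(1,1,1,1,1,1).

Reading off H_k = ker ∂_k / im ∂_{k+1}:

  H_0: rank C_0 − rank ∂_1 = 6 − 5 = 1, and the invariant factors of ∂_1 are all 1, so H_0 ≅ Z.
  H_1: rank ker ∂_1 − rank ∂_2 = (12 − 5) − 6 = 1, and the invariant factors of ∂_2 are all 1, so H_1 ≅ Z.
  H_2: rank ker ∂_2 − rank ∂_3 = (6 − 6) − 0 = 0, and there is no ∂_3, so H_2 ≅ 0.

(K is a triangulation of the cylinder S^1 x I.)

H_0 = Z,  H_1 = Z,  H_2 = 0.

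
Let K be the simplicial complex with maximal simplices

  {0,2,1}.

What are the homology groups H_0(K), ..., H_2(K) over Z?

Take the total order 0 < 1 < 2 on the vertex set. Then K (dimension 2) consists of the simplices:

  0-simplices (3): [0], [1], [2]
  1-simplices (3): [0,1], [0,2], [1,2]
  2-simplices (1): [0,1,2]

so the chain groups are C_0 ≅ Z^3, C_1 ≅ Z^3, C_2 ≅ Z^1.

∂_1: C_1 → C_0 maps an edge to its endpoints' difference, ∂[p,q] = q − p.
This gives a 3×3 integer matrix of rank 2; reducing to Smith normal form yields diagonal entries (1,1).

∂_2: C_2 → C_1 maps a triangle to the signed sum of its edges. For instance
  ∂[0,1,2] = [1,2] − [0,2] + [0,1].
As a 3×1 matrix over Z this has rank 1, with invariant factors (1).

Now H_k = ker ∂_k / im ∂_{k+1}, so:

  H_0: rank C_0 − rank ∂_1 = 3 − 2 = 1, and the invariant factors of ∂_1 are all 1, so H_0 ≅ Z.
  H_1: rank ker ∂_1 − rank ∂_2 = (3 − 2) − 1 = 0, and the invariant factors of ∂_2 are all 1, so H_1 ≅ 0.
  H_2: rank ker ∂_2 − rank ∂_3 = (1 − 1) − 0 = 0, and there is no ∂_3, so H_2 ≅ 0.

H_0 = Z,  H_1 = 0,  H_2 = 0.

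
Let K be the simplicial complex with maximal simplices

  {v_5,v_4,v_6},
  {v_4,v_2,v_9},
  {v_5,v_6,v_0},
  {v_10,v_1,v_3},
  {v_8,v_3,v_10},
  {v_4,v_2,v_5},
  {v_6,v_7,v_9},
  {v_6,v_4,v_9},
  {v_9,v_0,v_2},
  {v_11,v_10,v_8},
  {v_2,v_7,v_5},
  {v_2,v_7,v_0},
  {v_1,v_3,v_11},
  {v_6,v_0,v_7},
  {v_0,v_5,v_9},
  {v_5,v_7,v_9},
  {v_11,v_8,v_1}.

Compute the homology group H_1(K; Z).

Take the total order v_0 < v_1 < v_2 < v_3 < v_4 < v_5 < v_6 < v_7 < v_8 < v_9 < v_10 < v_11 on the vertex set. Then K (dimension 2) consists of the simplices:

  0-simplices (12): [v_0], [v_1], [v_2], [v_3], [v_4], [v_5], [v_6], [v_7], [v_8], [v_9], [v_10], [v_11]
  1-simplices (28): (28 of them)
  2-simplices (17): (17 of them)

giving chain groups C_0 ≅ Z^12, C_1 ≅ Z^28, C_2 ≅ Z^17.

∂_1: C_1 → C_0 sends each edge [p,q] (with p < q) to q − p. For instance
  ∂[v_2,v_9] = [v_9] − [v_2].
The resulting 12×28 matrix has rank 10, and its Smith normal form has invariant factors (1,1,1,1,1,1,1,1,1,1).

∂_2: C_2 → C_1 maps a triangle to the signed sum of its edges. For instance
  ∂[v_1,v_3,v_10] = [v_3,v_10] − [v_1,v_10] + [v_1,v_3],
  ∂[v_0,v_6,v_7] = [v_6,v_7] − [v_0,v_7] + [v_0,v_6].
The resulting 28×17 matrix has rank 17, and its Smith normal form has invariant factors (1,1,1,1,1,1,1,1,1,1,1,1,1,1,1,1,2).

Computing H_k = (kernel of ∂_k) / (image of ∂_{k+1}):

  H_1: rank ker ∂_1 − rank ∂_2 = (28 − 10) − 17 = 1, and ∂_2 has invariant factor 2 > 1, so H_1 ≅ Z ⊕ Z/2Z.

(K is a triangulation of the disjoint union of the Möbius band and the real projective plane RP^2.)

H_1 ≅ Z ⊕ Z/2Z.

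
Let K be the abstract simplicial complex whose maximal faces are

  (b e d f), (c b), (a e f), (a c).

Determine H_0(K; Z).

Fix the vertex order a < b < c < d < e < f and write every simplex with vertices in increasing order. Then dim K = 3 and the simplices of K are:

  0-simplices (6): a, b, c, d, e, f
  1-simplices (10): ac, ae, af, bc, bd, be, bf, de, df, ef
  2-simplices (5): aef, bde, bdf, bef, def
  3-simplices (1): bdef

so the chain groups are C_0 ≅ Z^6, C_1 ≅ Z^10, C_2 ≅ Z^5, C_3 ≅ Z^1.

Boundary ∂_1: C_1 → C_0 is given by ∂[p,q] = [q] − [p].
The 6×10 boundary matrix has rank 5 and Smith normal form diag(1,1,1,1,1).

∂_2: C_2 → C_1 sends each 2-simplex [p,q,r] to [q,r] − [p,r] + [p,q]. For instance
  ∂def = ef − df + de,
  ∂bde = de − be + bd.
The resulting 10×5 matrix has rank 4, and its Smith normal form has invariant factors (1,1,1,1).

∂_3: C_3 → C_2 sends each 3-simplex σ to the alternating sum Σ_i (−1)^i (σ with its i-th vertex removed). For instance
  ∂bdef = def − bef + bdf − bde.
The 5×1 boundary matrix has rank 1 and Smith normal form diag(1).

Reading off H_k = ker ∂_k / im ∂_{k+1}:

  H_0: rank C_0 − rank ∂_1 = 6 − 5 = 1, and the invariant factors of ∂_1 are all 1, so H_0 ≅ Z.

H_0 ≅ Z.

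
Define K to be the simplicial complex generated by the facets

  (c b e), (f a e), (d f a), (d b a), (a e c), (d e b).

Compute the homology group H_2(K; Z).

H_2 ≅ 0.

K has 6 vertices, 12 edges, 6 triangles.
rank ∂_2 = 6, rank ∂_3 = 0 ⇒ b_2 = 6 − 6 − 0 = 0. So H_2 ≅ 0.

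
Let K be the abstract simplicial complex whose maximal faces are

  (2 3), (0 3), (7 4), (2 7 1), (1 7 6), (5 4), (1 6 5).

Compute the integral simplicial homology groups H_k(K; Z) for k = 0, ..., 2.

H_0 ≅ Z,  H_1 ≅ Z,  H_2 = 0.

We work with the vertex ordering 0 < 1 < 2 < 3 < 4 < 5 < 6 < 7. The simplices of K, each written with vertices in increasing order, are:

  0-simplices (8): [0], [1], [2], [3], [4], [5], [6], [7]
  1-simplices (11): [0,3], [1,2], [1,5], [1,6], [1,7], [2,3], [2,7], [4,5], [4,7], [5,6], [6,7]
  2-simplices (3): [1,2,7], [1,5,6], [1,6,7]

so the chain groups are C_0 ≅ Z^8, C_1 ≅ Z^11, C_2 ≅ Z^3.

∂_1: C_1 → C_0 sends each edge [p,q] (with p < q) to q − p.
As a 8×11 matrix over Z this has rank 7, with invariant factors (1,1,1,1,1,1,1).

∂_2: C_2 → C_1 sends each 2-simplex [p,q,r] to [q,r] − [p,r] + [p,q]. For instance
  ∂[1,5,6] = [5,6] − [1,6] + [1,5],
  ∂[1,6,7] = [6,7] − [1,7] + [1,6].
The 11×3 boundary matrix has rank 3 and Smith normal form diag(1,1,1).

Reading off H_k = ker ∂_k / im ∂_{k+1}:

  H_0: rank C_0 − rank ∂_1 = 8 − 7 = 1, and the invariant factors of ∂_1 are all 1, so H_0 = Z.
  H_1: rank ker ∂_1 − rank ∂_2 = (11 − 7) − 3 = 1, and the invariant factors of ∂_2 are all 1, so H_1 = Z.
  H_2: rank ker ∂_2 − rank ∂_3 = (3 − 3) − 0 = 0, and there is no ∂_3, so H_2 = 0.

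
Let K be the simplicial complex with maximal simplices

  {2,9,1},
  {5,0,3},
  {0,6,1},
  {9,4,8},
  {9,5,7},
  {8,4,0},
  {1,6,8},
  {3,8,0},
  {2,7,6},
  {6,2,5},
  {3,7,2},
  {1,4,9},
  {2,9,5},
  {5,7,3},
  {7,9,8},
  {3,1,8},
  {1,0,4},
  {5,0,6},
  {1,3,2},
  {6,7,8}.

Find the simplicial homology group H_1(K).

H_1 ≅ Z ⊕ Z/2Z.

Take the total order 0 < 1 < 2 < 3 < 4 < 5 < 6 < 7 < 8 < 9 on the vertex set. Then K (dimension 2) consists of the simplices:

  0-simplices (10): [0], [1], [2], [3], [4], [5], [6], [7], [8], [9]
  1-simplices (30): (30 of them)
  2-simplices (20): (20 of them)

so the chain groups are C_0 ≅ Z^10, C_1 ≅ Z^30, C_2 ≅ Z^20.

Boundary ∂_1: C_1 → C_0 is given by ∂[p,q] = [q] − [p]. For instance
  ∂[1,4] = [4] − [1].
This gives a 10×30 integer matrix of rank 9; reducing to Smith normal form yields diagonal entries (1,1,1,1,1,1,1,1,1).

∂_2: C_2 → C_1 maps a triangle to the signed sum of its edges. For instance
  ∂[1,3,8] = [3,8] − [1,8] + [1,3],
  ∂[2,5,9] = [5,9] − [2,9] + [2,5].
The 30×20 boundary matrix has rank 20 and Smith normal form diag(1,1,1,1,1,1,1,1,1,1,1,1,1,1,1,1,1,1,1,2).

Now H_k = ker ∂_k / im ∂_{k+1}, so:

  H_1: rank ker ∂_1 − rank ∂_2 = (30 − 9) − 20 = 1, and ∂_2 has invariant factor 2 > 1, so H_1 = Z ⊕ Z/2Z.

(K is a triangulation of the Klein bottle.)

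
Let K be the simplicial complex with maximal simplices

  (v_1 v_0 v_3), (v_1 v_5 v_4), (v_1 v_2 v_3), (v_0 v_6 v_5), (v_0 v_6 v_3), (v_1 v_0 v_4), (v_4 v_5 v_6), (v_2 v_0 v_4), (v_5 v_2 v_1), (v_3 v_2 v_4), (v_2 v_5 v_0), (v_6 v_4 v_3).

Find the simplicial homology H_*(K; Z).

K has 7 vertices, 18 edges, 12 triangles.
rank ∂_0 = 0, rank ∂_1 = 6 ⇒ b_0 = 7 − 0 − 6 = 1; all invariant factors of ∂_1 are 1 so no torsion. So H_0 = Z.
rank ∂_1 = 6, rank ∂_2 = 12 ⇒ b_1 = 18 − 6 − 12 = 0; ∂_2 has invariant factor(s) [2] giving torsion. So H_1 = Z/2Z.
rank ∂_2 = 12, rank ∂_3 = 0 ⇒ b_2 = 12 − 12 − 0 = 0. So H_2 = 0.

H_0 = Z,  H_1 = Z/2Z,  H_2 = 0.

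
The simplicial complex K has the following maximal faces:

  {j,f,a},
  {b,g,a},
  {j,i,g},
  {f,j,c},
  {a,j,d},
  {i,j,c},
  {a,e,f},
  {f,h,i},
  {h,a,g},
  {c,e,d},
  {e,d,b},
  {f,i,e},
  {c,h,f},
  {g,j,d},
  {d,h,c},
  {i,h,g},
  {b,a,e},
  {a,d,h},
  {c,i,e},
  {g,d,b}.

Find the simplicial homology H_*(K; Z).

Order the vertices as a < b < c < d < e < f < g < h < i < j. Listing each simplex with vertices in this order, K has dimension 2 with simplices:

  0-simplices (10): a, b, c, d, e, f, g, h, i, j
  1-simplices (30): ab, ad, ae, af, ag, ah, aj, bd, be, bg, cd, ce, cf, ch, ci, cj, de, dg, dh, dj, ef, ei, fh, fi, fj, gh, gi, gj, hi, ij
  2-simplices (20): abe, abg, adh, adj, aef, afj, agh, bde, bdg, cde, cdh, cei, cfh, cfj, cij, dgj, efi, fhi, ghi, gij

Hence C_0 ≅ Z^10, C_1 ≅ Z^30, C_2 ≅ Z^20.

∂_1: C_1 → C_0 sends each edge [p,q] (with p < q) to q − p. For instance
  ∂af = f − a.
The resulting 10×30 matrix has rank 9, and its Smith normal form has invariant factors (1,1,1,1,1,1,1,1,1).

∂_2: C_2 → C_1 acts by ∂[p,q,r] = [q,r] − [p,r] + [p,q]. For instance
  ∂cdh = dh − ch + cd,
  ∂cde = de − ce + cd.
The resulting 30×20 matrix has rank 20, and its Smith normal form has invariant factors (1,1,1,1,1,1,1,1,1,1,1,1,1,1,1,1,1,1,1,2).

From H_k ≅ ker(∂_k) / im(∂_{k+1}) we obtain:

  H_0: rank C_0 − rank ∂_1 = 10 − 9 = 1, and the invariant factors of ∂_1 are all 1, so H_0 = Z.
  H_1: rank ker ∂_1 − rank ∂_2 = (30 − 9) − 20 = 1, and ∂_2 has invariant factor 2 > 1, so H_1 = Z ⊕ Z/2.
  H_2: rank ker ∂_2 − rank ∂_3 = (20 − 20) − 0 = 0, and there is no ∂_3, so H_2 = 0.

As a check, the Euler characteristic is 10 − 30 + 20 = 0, which agrees with 1 − 1 + 0 = 0.
(K is a triangulation of the Klein bottle.)

H_0 = Z,  H_1 = Z ⊕ Z/2,  H_2 = 0.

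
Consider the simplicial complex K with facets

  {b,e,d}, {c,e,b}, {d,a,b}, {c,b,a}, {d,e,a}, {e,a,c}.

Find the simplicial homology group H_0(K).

We work with the vertex ordering a < b < c < d < e. The simplices of K, each written with vertices in increasing order, are:

  0-simplices (5): a, b, c, d, e
  1-simplices (9): ab, ac, ad, ae, bc, bd, be, ce, de
  2-simplices (6): abc, abd, ace, ade, bce, bde

Hence C_0 ≅ Z^5, C_1 ≅ Z^9, C_2 ≅ Z^6.

The boundary map ∂_1: C_1 → C_0 sends each edge [p,q] (with p < q) to q − p. For instance
  ∂ae = e − a.
As a 5×9 matrix over Z this has rank 4, with invariant factors (1,1,1,1).

Boundary ∂_2: C_2 → C_1 acts by ∂[p,q,r] = [q,r] − [p,r] + [p,q]. For instance
  ∂bde = de − be + bd,
  ∂abc = bc − ac + ab.
The 9×6 boundary matrix has rank 5 and Smith normal form diag(1,1,1,1,1).

Computing H_k = (kernel of ∂_k) / (image of ∂_{k+1}):

  H_0: rank C_0 − rank ∂_1 = 5 − 4 = 1, and the invariant factors of ∂_1 are all 1, so H_0 = Z.

(K is a triangulation of the 2-sphere S^2.)

H_0 ≅ Z.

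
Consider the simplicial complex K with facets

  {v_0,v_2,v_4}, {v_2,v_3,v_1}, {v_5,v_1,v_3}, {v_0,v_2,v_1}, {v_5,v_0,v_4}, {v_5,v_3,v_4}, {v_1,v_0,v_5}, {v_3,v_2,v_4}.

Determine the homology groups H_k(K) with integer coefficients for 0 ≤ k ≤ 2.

H_0 ≅ Z,  H_1 = 0,  H_2 ≅ Z.

Take the total order v_0 < v_1 < v_2 < v_3 < v_4 < v_5 on the vertex set. Then K (dimension 2) consists of the simplices:

  0-simplices (6): [v_0], [v_1], [v_2], [v_3], [v_4], [v_5]
  1-simplices (12): [v_0,v_1], [v_0,v_2], [v_0,v_4], [v_0,v_5], [v_1,v_2], [v_1,v_3], [v_1,v_5], [v_2,v_3], [v_2,v_4], [v_3,v_4], [v_3,v_5], [v_4,v_5]
  2-simplices (8): [v_0,v_1,v_2], [v_0,v_1,v_5], [v_0,v_2,v_4], [v_0,v_4,v_5], [v_1,v_2,v_3], [v_1,v_3,v_5], [v_2,v_3,v_4], [v_3,v_4,v_5]

Hence C_0 ≅ Z^6, C_1 ≅ Z^12, C_2 ≅ Z^8.

Boundary ∂_1: C_1 → C_0 is given by ∂[p,q] = [q] − [p].
The 6×12 boundary matrix has rank 5 and Smith normal form diag(1,1,1,1,1).

∂_2: C_2 → C_1 acts by ∂[p,q,r] = [q,r] − [p,r] + [p,q]. For instance
  ∂[v_0,v_1,v_5] = [v_1,v_5] − [v_0,v_5] + [v_0,v_1],
  ∂[v_0,v_4,v_5] = [v_4,v_5] − [v_0,v_5] + [v_0,v_4].
The resulting 12×8 matrix has rank 7, and its Smith normal form has invariant factors (1,1,1,1,1,1,1).

Reading off H_k = ker ∂_k / im ∂_{k+1}:

  H_0: rank C_0 − rank ∂_1 = 6 − 5 = 1, and the invariant factors of ∂_1 are all 1, so H_0 ≅ Z.
  H_1: rank ker ∂_1 − rank ∂_2 = (12 − 5) − 7 = 0, and the invariant factors of ∂_2 are all 1, so H_1 ≅ 0.
  H_2: rank ker ∂_2 − rank ∂_3 = (8 − 7) − 0 = 1, and there is no ∂_3, so H_2 ≅ Z.

(K is a triangulation of the 2-sphere S^2.)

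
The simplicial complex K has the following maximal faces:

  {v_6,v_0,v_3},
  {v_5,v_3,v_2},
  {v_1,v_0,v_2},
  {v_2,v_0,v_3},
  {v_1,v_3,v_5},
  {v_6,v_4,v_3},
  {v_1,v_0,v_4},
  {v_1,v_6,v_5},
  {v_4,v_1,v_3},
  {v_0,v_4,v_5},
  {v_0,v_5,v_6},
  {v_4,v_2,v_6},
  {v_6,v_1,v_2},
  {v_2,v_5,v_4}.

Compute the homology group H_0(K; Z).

K has 7 vertices, 21 edges, 14 triangles.
rank ∂_0 = 0, rank ∂_1 = 6 ⇒ b_0 = 7 − 0 − 6 = 1; all invariant factors of ∂_1 are 1 so no torsion. So H_0 = Z.

H_0 ≅ Z.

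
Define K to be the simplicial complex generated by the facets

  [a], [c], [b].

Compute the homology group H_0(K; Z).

K has 3 vertices.
rank ∂_0 = 0, rank ∂_1 = 0 ⇒ b_0 = 3 − 0 − 0 = 3. So H_0 = Z^3.

H_0 ≅ Z^3.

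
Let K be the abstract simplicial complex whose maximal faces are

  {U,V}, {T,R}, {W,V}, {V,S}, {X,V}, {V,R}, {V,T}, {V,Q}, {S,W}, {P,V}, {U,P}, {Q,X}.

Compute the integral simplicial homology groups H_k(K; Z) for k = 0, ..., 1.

Fix the vertex order P < Q < R < S < T < U < V < W < X and write every simplex with vertices in increasing order. Then dim K = 1 and the simplices of K are:

  0-simplices (9): P, Q, R, S, T, U, V, W, X
  1-simplices (12): PU, PV, QV, QX, RT, RV, SV, SW, TV, UV, VW, VX

Hence C_0 ≅ Z^9, C_1 ≅ Z^12.

The boundary map ∂_1: C_1 → C_0 maps an edge to its endpoints' difference, ∂[p,q] = q − p. For instance
  ∂VX = X − V.
As a 9×12 matrix over Z this has rank 8, with invariant factors (1,1,1,1,1,1,1,1).

Now H_k = ker ∂_k / im ∂_{k+1}, so:

  H_0: rank C_0 − rank ∂_1 = 9 − 8 = 1, and the invariant factors of ∂_1 are all 1, so H_0 ≅ Z.
  H_1: rank ker ∂_1 − rank ∂_2 = (12 − 8) − 0 = 4, and there is no ∂_2, so H_1 ≅ Z^4.

H_0 = Z,  H_1 = Z^4.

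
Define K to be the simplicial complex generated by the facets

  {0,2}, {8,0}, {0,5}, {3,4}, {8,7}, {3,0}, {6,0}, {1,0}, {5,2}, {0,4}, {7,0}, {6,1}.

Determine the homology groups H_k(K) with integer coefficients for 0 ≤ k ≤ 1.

Fix the vertex order 0 < 1 < 2 < 3 < 4 < 5 < 6 < 7 < 8 and write every simplex with vertices in increasing order. Then dim K = 1 and the simplices of K are:

  0-simplices (9): [0], [1], [2], [3], [4], [5], [6], [7], [8]
  1-simplices (12): [0,1], [0,2], [0,3], [0,4], [0,5], [0,6], [0,7], [0,8], [1,6], [2,5], [3,4], [7,8]

so the chain groups are C_0 ≅ Z^9, C_1 ≅ Z^12.

∂_1: C_1 → C_0 sends each edge [p,q] (with p < q) to q − p.
As a 9×12 matrix over Z this has rank 8, with invariant factors (1,1,1,1,1,1,1,1).

Now H_k = ker ∂_k / im ∂_{k+1}, so:

  H_0: rank C_0 − rank ∂_1 = 9 − 8 = 1, and the invariant factors of ∂_1 are all 1, so H_0 ≅ Z.
  H_1: rank ker ∂_1 − rank ∂_2 = (12 − 8) − 0 = 4, and there is no ∂_2, so H_1 ≅ Z^4.

As a check, the Euler characteristic is 9 − 12 = -3, which agrees with 1 − 4 = -3.

H_0 = Z,  H_1 = Z^4.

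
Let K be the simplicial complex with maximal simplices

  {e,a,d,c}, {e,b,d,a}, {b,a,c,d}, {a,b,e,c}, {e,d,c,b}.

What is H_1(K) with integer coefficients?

Fix the vertex order a < b < c < d < e and write every simplex with vertices in increasing order. Then dim K = 3 and the simplices of K are:

  0-simplices (5): a, b, c, d, e
  1-simplices (10): ab, ac, ad, ae, bc, bd, be, cd, ce, de
  2-simplices (10): abc, abd, abe, acd, ace, ade, bcd, bce, bde, cde
  3-simplices (5): abcd, abce, abde, acde, bcde

Hence C_0 ≅ Z^5, C_1 ≅ Z^10, C_2 ≅ Z^10, C_3 ≅ Z^5.

∂_1: C_1 → C_0 is given by ∂[p,q] = [q] − [p].
The resulting 5×10 matrix has rank 4, and its Smith normal form has invariant factors (1,1,1,1).

Boundary ∂_2: C_2 → C_1 acts by ∂[p,q,r] = [q,r] − [p,r] + [p,q]. For instance
  ∂abd = bd − ad + ab,
  ∂bce = ce − be + bc.
As a 10×10 matrix over Z this has rank 6, with invariant factors (1,1,1,1,1,1).

∂_3: C_3 → C_2 sends each 3-simplex σ to the alternating sum Σ_i (−1)^i (σ with its i-th vertex removed). For instance
  ∂acde = cde − ade + ace − acd,
  ∂abce = bce − ace + abe − abc.
The 10×5 boundary matrix has rank 4 and Smith normal form diag(1,1,1,1).

Now H_k = ker ∂_k / im ∂_{k+1}, so:

  H_1: rank ker ∂_1 − rank ∂_2 = (10 − 4) − 6 = 0, and the invariant factors of ∂_2 are all 1, so H_1 = 0.

(K is a triangulation of the 3-sphere S^3.)

H_1 ≅ 0.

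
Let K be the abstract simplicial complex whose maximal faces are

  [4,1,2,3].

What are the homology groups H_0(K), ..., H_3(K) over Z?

Order the vertices as 1 < 2 < 3 < 4. Listing each simplex with vertices in this order, K has dimension 3 with simplices:

  0-simplices (4): [1], [2], [3], [4]
  1-simplices (6): [1,2], [1,3], [1,4], [2,3], [2,4], [3,4]
  2-simplices (4): [1,2,3], [1,2,4], [1,3,4], [2,3,4]
  3-simplices (1): [1,2,3,4]

giving chain groups C_0 ≅ Z^4, C_1 ≅ Z^6, C_2 ≅ Z^4, C_3 ≅ Z^1.

∂_1: C_1 → C_0 is given by ∂[p,q] = [q] − [p]. For instance
  ∂[1,4] = [4] − [1].
The 4×6 boundary matrix has rank 3 and Smith normal form diag(1,1,1).

Boundary ∂_2: C_2 → C_1 sends each 2-simplex [p,q,r] to [q,r] − [p,r] + [p,q]. For instance
  ∂[1,2,4] = [2,4] − [1,4] + [1,2],
  ∂[2,3,4] = [3,4] − [2,4] + [2,3].
The 6×4 boundary matrix has rank 3 and Smith normal form diag(1,1,1).

The boundary map ∂_3: C_3 → C_2 sends each 3-simplex σ to the alternating sum Σ_i (−1)^i (σ with its i-th vertex removed). For instance
  ∂[1,2,3,4] = [2,3,4] − [1,3,4] + [1,2,4] − [1,2,3].
This gives a 4×1 integer matrix of rank 1; reducing to Smith normal form yields diagonal entries (1).

From H_k ≅ ker(∂_k) / im(∂_{k+1}) we obtain:

  H_0: rank C_0 − rank ∂_1 = 4 − 3 = 1, and the invariant factors of ∂_1 are all 1, so H_0 ≅ Z.
  H_1: rank ker ∂_1 − rank ∂_2 = (6 − 3) − 3 = 0, and the invariant factors of ∂_2 are all 1, so H_1 ≅ 0.
  H_2: rank ker ∂_2 − rank ∂_3 = (4 − 3) − 1 = 0, and the invariant factors of ∂_3 are all 1, so H_2 ≅ 0.
  H_3: rank ker ∂_3 − rank ∂_4 = (1 − 1) − 0 = 0, and there is no ∂_4, so H_3 ≅ 0.

H_0 ≅ Z,  H_1 = 0,  H_2 = 0,  H_3 = 0.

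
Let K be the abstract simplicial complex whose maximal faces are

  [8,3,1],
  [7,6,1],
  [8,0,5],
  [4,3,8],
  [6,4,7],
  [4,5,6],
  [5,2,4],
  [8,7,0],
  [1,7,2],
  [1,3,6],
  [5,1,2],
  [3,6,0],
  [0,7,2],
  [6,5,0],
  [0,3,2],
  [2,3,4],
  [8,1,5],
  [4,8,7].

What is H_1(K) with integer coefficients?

H_1 = Z^2.

Fix the vertex order 0 < 1 < 2 < 3 < 4 < 5 < 6 < 7 < 8 and write every simplex with vertices in increasing order. Then dim K = 2 and the simplices of K are:

  0-simplices (9): [0], [1], [2], [3], [4], [5], [6], [7], [8]
  1-simplices (27): (27 of them)
  2-simplices (18): [0,2,3], [0,2,7], [0,3,6], [0,5,6], [0,5,8], [0,7,8], [1,2,5], [1,2,7], [1,3,6], [1,3,8], [1,5,8], [1,6,7], [2,3,4], [2,4,5], [3,4,8], [4,5,6], [4,6,7], [4,7,8]

so the chain groups are C_0 ≅ Z^9, C_1 ≅ Z^27, C_2 ≅ Z^18.

∂_1: C_1 → C_0 sends each edge [p,q] (with p < q) to q − p.
The resulting 9×27 matrix has rank 8, and its Smith normal form has invariant factors (1,1,1,1,1,1,1,1).

Boundary ∂_2: C_2 → C_1 maps a triangle to the signed sum of its edges. For instance
  ∂[1,3,8] = [3,8] − [1,8] + [1,3],
  ∂[3,4,8] = [4,8] − [3,8] + [3,4].
The 27×18 boundary matrix has rank 17 and Smith normal form diag(1,1,1,1,1,1,1,1,1,1,1,1,1,1,1,1,1).

Now H_k = ker ∂_k / im ∂_{k+1}, so:

  H_1: rank ker ∂_1 − rank ∂_2 = (27 − 8) − 17 = 2, and the invariant factors of ∂_2 are all 1, so H_1 ≅ Z^2.

(K is a triangulation of the torus T^2.)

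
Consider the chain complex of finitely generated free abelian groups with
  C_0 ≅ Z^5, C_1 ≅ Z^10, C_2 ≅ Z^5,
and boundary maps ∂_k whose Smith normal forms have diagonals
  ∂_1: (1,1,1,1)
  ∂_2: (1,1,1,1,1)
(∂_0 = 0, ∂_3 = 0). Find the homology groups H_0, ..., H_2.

H_0: b_0 = 5 − 0 − 4 = 1; torsion from ∂_1 factors > 1: none. So H_0 = Z.
H_1: b_1 = 10 − 4 − 5 = 1; torsion from ∂_2 factors > 1: none. So H_1 = Z.
H_2: b_2 = 5 − 5 − 0 = 0; torsion from ∂_3 factors > 1: none. So H_2 = 0.

H_0 = Z,  H_1 = Z,  H_2 = 0.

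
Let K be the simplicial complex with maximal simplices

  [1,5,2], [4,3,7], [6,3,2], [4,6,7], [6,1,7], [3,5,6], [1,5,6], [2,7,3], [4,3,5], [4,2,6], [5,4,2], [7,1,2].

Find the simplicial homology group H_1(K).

H_1 = Z/2.

Fix the vertex order 1 < 2 < 3 < 4 < 5 < 6 < 7 and write every simplex with vertices in increasing order. Then dim K = 2 and the simplices of K are:

  0-simplices (7): [1], [2], [3], [4], [5], [6], [7]
  1-simplices (18): [1,2], [1,5], [1,6], [1,7], [2,3], [2,4], [2,5], [2,6], [2,7], [3,4], [3,5], [3,6], [3,7], [4,5], [4,6], [4,7], [5,6], [6,7]
  2-simplices (12): [1,2,5], [1,2,7], [1,5,6], [1,6,7], [2,3,6], [2,3,7], [2,4,5], [2,4,6], [3,4,5], [3,4,7], [3,5,6], [4,6,7]

giving chain groups C_0 ≅ Z^7, C_1 ≅ Z^18, C_2 ≅ Z^12.

The boundary map ∂_1: C_1 → C_0 is given by ∂[p,q] = [q] − [p]. For instance
  ∂[5,6] = [6] − [5].
As a 7×18 matrix over Z this has rank 6, with invariant factors (1,1,1,1,1,1).

The boundary map ∂_2: C_2 → C_1 sends each 2-simplex [p,q,r] to [q,r] − [p,r] + [p,q]. For instance
  ∂[2,4,5] = [4,5] − [2,5] + [2,4],
  ∂[1,2,7] = [2,7] − [1,7] + [1,2].
As a 18×12 matrix over Z this has rank 12, with invariant factors (1,1,1,1,1,1,1,1,1,1,1,2).

Now H_k = ker ∂_k / im ∂_{k+1}, so:

  H_1: rank ker ∂_1 − rank ∂_2 = (18 − 6) − 12 = 0, and ∂_2 has invariant factor 2 > 1, so H_1 = Z/2.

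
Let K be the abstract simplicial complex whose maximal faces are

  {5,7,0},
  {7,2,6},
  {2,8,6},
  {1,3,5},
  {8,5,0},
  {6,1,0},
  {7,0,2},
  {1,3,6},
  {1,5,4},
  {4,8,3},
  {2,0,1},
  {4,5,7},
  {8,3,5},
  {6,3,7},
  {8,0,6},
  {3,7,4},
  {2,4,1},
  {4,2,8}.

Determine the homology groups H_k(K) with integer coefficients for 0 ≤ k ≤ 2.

H_0 = Z,  H_1 = Z ⊕ Z/2,  H_2 = 0.

Fix the vertex order 0 < 1 < 2 < 3 < 4 < 5 < 6 < 7 < 8 and write every simplex with vertices in increasing order. Then dim K = 2 and the simplices of K are:

  0-simplices (9): [0], [1], [2], [3], [4], [5], [6], [7], [8]
  1-simplices (27): (27 of them)
  2-simplices (18): [0,1,2], [0,1,6], [0,2,7], [0,5,7], [0,5,8], [0,6,8], [1,2,4], [1,3,5], [1,3,6], [1,4,5], [2,4,8], [2,6,7], [2,6,8], [3,4,7], [3,4,8], [3,5,8], [3,6,7], [4,5,7]

giving chain groups C_0 ≅ Z^9, C_1 ≅ Z^27, C_2 ≅ Z^18.

∂_1: C_1 → C_0 maps an edge to its endpoints' difference, ∂[p,q] = q − p. For instance
  ∂[2,7] = [7] − [2].
The resulting 9×27 matrix has rank 8, and its Smith normal form has invariant factors (1,1,1,1,1,1,1,1).

Boundary ∂_2: C_2 → C_1 sends each 2-simplex [p,q,r] to [q,r] − [p,r] + [p,q]. For instance
  ∂[3,6,7] = [6,7] − [3,7] + [3,6],
  ∂[1,4,5] = [4,5] − [1,5] + [1,4].
The 27×18 boundary matrix has rank 18 and Smith normal form diag(1,1,1,1,1,1,1,1,1,1,1,1,1,1,1,1,1,2).

Now H_k = ker ∂_k / im ∂_{k+1}, so:

  H_0: rank C_0 − rank ∂_1 = 9 − 8 = 1, and the invariant factors of ∂_1 are all 1, so H_0 = Z.
  H_1: rank ker ∂_1 − rank ∂_2 = (27 − 8) − 18 = 1, and ∂_2 has invariant factor 2 > 1, so H_1 = Z ⊕ Z/2.
  H_2: rank ker ∂_2 − rank ∂_3 = (18 − 18) − 0 = 0, and there is no ∂_3, so H_2 = 0.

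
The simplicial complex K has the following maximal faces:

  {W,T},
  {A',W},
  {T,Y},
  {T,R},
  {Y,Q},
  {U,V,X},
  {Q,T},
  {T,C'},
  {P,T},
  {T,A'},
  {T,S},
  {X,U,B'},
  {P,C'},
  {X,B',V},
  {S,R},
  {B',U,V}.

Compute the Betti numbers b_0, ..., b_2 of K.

Take the total order P < Q < R < S < T < U < V < W < X < Y < A' < B' < C' on the vertex set. Then K (dimension 2) consists of the simplices:

  0-simplices (13): [P], [Q], [R], [S], [T], [U], [V], [W], [X], [Y], [A'], [B'], [C']
  1-simplices (18): [P,T], [P,C'], [Q,T], [Q,Y], [R,S], [R,T], [S,T], [T,W], [T,Y], [T,A'], [T,C'], [U,V], [U,X], [U,B'], [V,X], [V,B'], [W,A'], [X,B']
  2-simplices (4): [U,V,X], [U,V,B'], [U,X,B'], [V,X,B']

so the chain groups are C_0 ≅ Z^13, C_1 ≅ Z^18, C_2 ≅ Z^4.

Boundary ∂_1: C_1 → C_0 is given by ∂[p,q] = [q] − [p]. For instance
  ∂[P,C'] = [C'] − [P].
The 13×18 boundary matrix has rank 11 and Smith normal form diag(1,1,1,1,1,1,1,1,1,1,1).

∂_2: C_2 → C_1 sends each 2-simplex [p,q,r] to [q,r] − [p,r] + [p,q]. For instance
  ∂[V,X,B'] = [X,B'] − [V,B'] + [V,X],
  ∂[U,V,X] = [V,X] − [U,X] + [U,V].
As a 18×4 matrix over Z this has rank 3, with invariant factors (1,1,1).

Reading off H_k = ker ∂_k / im ∂_{k+1}:

  H_0: rank C_0 − rank ∂_1 = 13 − 11 = 2, and the invariant factors of ∂_1 are all 1, so H_0 = Z^2.
  H_1: rank ker ∂_1 − rank ∂_2 = (18 − 11) − 3 = 4, and the invariant factors of ∂_2 are all 1, so H_1 = Z^4.
  H_2: rank ker ∂_2 − rank ∂_3 = (4 − 3) − 0 = 1, and there is no ∂_3, so H_2 = Z.

Hence the Betti numbers are b_0 = 2, b_1 = 4, b_2 = 1.

b_0 = 2, b_1 = 4, b_2 = 1.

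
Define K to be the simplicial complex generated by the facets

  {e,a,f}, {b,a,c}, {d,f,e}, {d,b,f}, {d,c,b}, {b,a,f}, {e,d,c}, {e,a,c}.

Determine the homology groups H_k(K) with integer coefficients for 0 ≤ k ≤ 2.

Take the total order a < b < c < d < e < f on the vertex set. Then K (dimension 2) consists of the simplices:

  0-simplices (6): a, b, c, d, e, f
  1-simplices (12): ab, ac, ae, af, bc, bd, bf, cd, ce, de, df, ef
  2-simplices (8): abc, abf, ace, aef, bcd, bdf, cde, def

so the chain groups are C_0 ≅ Z^6, C_1 ≅ Z^12, C_2 ≅ Z^8.

The boundary map ∂_1: C_1 → C_0 sends each edge [p,q] (with p < q) to q − p. For instance
  ∂bc = c − b.
As a 6×12 matrix over Z this has rank 5, with invariant factors (1,1,1,1,1).

∂_2: C_2 → C_1 sends each 2-simplex [p,q,r] to [q,r] − [p,r] + [p,q]. For instance
  ∂abf = bf − af + ab,
  ∂def = ef − df + de.
This gives a 12×8 integer matrix of rank 7; reducing to Smith normal form yields diagonal entries (1,1,1,1,1,1,1).

From H_k ≅ ker(∂_k) / im(∂_{k+1}) we obtain:

  H_0: rank C_0 − rank ∂_1 = 6 − 5 = 1, and the invariant factors of ∂_1 are all 1, so H_0 = Z.
  H_1: rank ker ∂_1 − rank ∂_2 = (12 − 5) − 7 = 0, and the invariant factors of ∂_2 are all 1, so H_1 = 0.
  H_2: rank ker ∂_2 − rank ∂_3 = (8 − 7) − 0 = 1, and there is no ∂_3, so H_2 = Z.

As a check, the Euler characteristic is 6 − 12 + 8 = 2, which agrees with 1 − 0 + 1 = 2.

H_0 = Z,  H_1 = 0,  H_2 = Z.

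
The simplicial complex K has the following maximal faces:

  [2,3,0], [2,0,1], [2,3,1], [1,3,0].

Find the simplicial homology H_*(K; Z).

H_0 = Z,  H_1 = 0,  H_2 = Z.

We work with the vertex ordering 0 < 1 < 2 < 3. The simplices of K, each written with vertices in increasing order, are:

  0-simplices (4): [0], [1], [2], [3]
  1-simplices (6): [0,1], [0,2], [0,3], [1,2], [1,3], [2,3]
  2-simplices (4): [0,1,2], [0,1,3], [0,2,3], [1,2,3]

so the chain groups are C_0 ≅ Z^4, C_1 ≅ Z^6, C_2 ≅ Z^4.

Boundary ∂_1: C_1 → C_0 sends each edge [p,q] (with p < q) to q − p.
The resulting 4×6 matrix has rank 3, and its Smith normal form has invariant factors (1,1,1).

∂_2: C_2 → C_1 sends each 2-simplex [p,q,r] to [q,r] − [p,r] + [p,q]. For instance
  ∂[1,2,3] = [2,3] − [1,3] + [1,2],
  ∂[0,1,3] = [1,3] − [0,3] + [0,1].
This gives a 6×4 integer matrix of rank 3; reducing to Smith normal form yields diagonal entries (1,1,1).

Reading off H_k = ker ∂_k / im ∂_{k+1}:

  H_0: rank C_0 − rank ∂_1 = 4 − 3 = 1, and the invariant factors of ∂_1 are all 1, so H_0 ≅ Z.
  H_1: rank ker ∂_1 − rank ∂_2 = (6 − 3) − 3 = 0, and the invariant factors of ∂_2 are all 1, so H_1 ≅ 0.
  H_2: rank ker ∂_2 − rank ∂_3 = (4 − 3) − 0 = 1, and there is no ∂_3, so H_2 ≅ Z.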